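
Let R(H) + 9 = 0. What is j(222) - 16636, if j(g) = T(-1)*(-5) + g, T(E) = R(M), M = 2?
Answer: -16369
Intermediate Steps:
R(H) = -9 (R(H) = -9 + 0 = -9)
T(E) = -9
j(g) = 45 + g (j(g) = -9*(-5) + g = 45 + g)
j(222) - 16636 = (45 + 222) - 16636 = 267 - 16636 = -16369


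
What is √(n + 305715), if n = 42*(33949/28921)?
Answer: 3*√28416519341837/28921 ≈ 552.96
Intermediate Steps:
n = 1425858/28921 (n = 42*(33949*(1/28921)) = 42*(33949/28921) = 1425858/28921 ≈ 49.302)
√(n + 305715) = √(1425858/28921 + 305715) = √(8843009373/28921) = 3*√28416519341837/28921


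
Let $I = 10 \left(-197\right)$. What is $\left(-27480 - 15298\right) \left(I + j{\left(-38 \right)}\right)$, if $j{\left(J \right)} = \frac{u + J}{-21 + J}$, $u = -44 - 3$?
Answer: $\frac{4968450810}{59} \approx 8.4211 \cdot 10^{7}$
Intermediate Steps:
$u = -47$ ($u = -44 - 3 = -47$)
$j{\left(J \right)} = \frac{-47 + J}{-21 + J}$
$I = -1970$
$\left(-27480 - 15298\right) \left(I + j{\left(-38 \right)}\right) = \left(-27480 - 15298\right) \left(-1970 + \frac{-47 - 38}{-21 - 38}\right) = \left(-27480 - 15298\right) \left(-1970 + \frac{1}{-59} \left(-85\right)\right) = - 42778 \left(-1970 - - \frac{85}{59}\right) = - 42778 \left(-1970 + \frac{85}{59}\right) = \left(-42778\right) \left(- \frac{116145}{59}\right) = \frac{4968450810}{59}$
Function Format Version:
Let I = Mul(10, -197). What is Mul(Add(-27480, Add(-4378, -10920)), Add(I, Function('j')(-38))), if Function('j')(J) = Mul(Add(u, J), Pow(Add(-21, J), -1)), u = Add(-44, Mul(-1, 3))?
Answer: Rational(4968450810, 59) ≈ 8.4211e+7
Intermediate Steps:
u = -47 (u = Add(-44, -3) = -47)
Function('j')(J) = Mul(Pow(Add(-21, J), -1), Add(-47, J)) (Function('j')(J) = Mul(Add(-47, J), Pow(Add(-21, J), -1)) = Mul(Pow(Add(-21, J), -1), Add(-47, J)))
I = -1970
Mul(Add(-27480, Add(-4378, -10920)), Add(I, Function('j')(-38))) = Mul(Add(-27480, Add(-4378, -10920)), Add(-1970, Mul(Pow(Add(-21, -38), -1), Add(-47, -38)))) = Mul(Add(-27480, -15298), Add(-1970, Mul(Pow(-59, -1), -85))) = Mul(-42778, Add(-1970, Mul(Rational(-1, 59), -85))) = Mul(-42778, Add(-1970, Rational(85, 59))) = Mul(-42778, Rational(-116145, 59)) = Rational(4968450810, 59)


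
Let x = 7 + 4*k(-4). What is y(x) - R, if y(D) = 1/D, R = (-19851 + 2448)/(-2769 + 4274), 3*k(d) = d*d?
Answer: 296754/25585 ≈ 11.599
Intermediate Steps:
k(d) = d²/3 (k(d) = (d*d)/3 = d²/3)
R = -17403/1505 ≈ -11.563
x = 85/3 (x = 7 + 4*((⅓)*(-4)²) = 7 + 4*((⅓)*16) = 7 + 4*(16/3) = 7 + 64/3 = 85/3 ≈ 28.333)
y(x) - R = 1/(85/3) - 1*(-17403/1505) = 3/85 + 17403/1505 = 296754/25585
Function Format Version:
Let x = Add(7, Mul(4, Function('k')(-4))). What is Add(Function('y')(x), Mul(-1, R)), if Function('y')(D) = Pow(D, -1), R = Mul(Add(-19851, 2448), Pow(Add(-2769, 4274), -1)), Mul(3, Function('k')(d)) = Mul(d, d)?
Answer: Rational(296754, 25585) ≈ 11.599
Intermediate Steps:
Function('k')(d) = Mul(Rational(1, 3), Pow(d, 2)) (Function('k')(d) = Mul(Rational(1, 3), Mul(d, d)) = Mul(Rational(1, 3), Pow(d, 2)))
R = Rational(-17403, 1505) (R = Mul(-17403, Pow(1505, -1)) = Mul(-17403, Rational(1, 1505)) = Rational(-17403, 1505) ≈ -11.563)
x = Rational(85, 3) (x = Add(7, Mul(4, Mul(Rational(1, 3), Pow(-4, 2)))) = Add(7, Mul(4, Mul(Rational(1, 3), 16))) = Add(7, Mul(4, Rational(16, 3))) = Add(7, Rational(64, 3)) = Rational(85, 3) ≈ 28.333)
Add(Function('y')(x), Mul(-1, R)) = Add(Pow(Rational(85, 3), -1), Mul(-1, Rational(-17403, 1505))) = Add(Rational(3, 85), Rational(17403, 1505)) = Rational(296754, 25585)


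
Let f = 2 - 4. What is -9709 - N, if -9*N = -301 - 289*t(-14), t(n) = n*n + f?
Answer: -15972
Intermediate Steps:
f = -2
t(n) = -2 + n² (t(n) = n*n - 2 = n² - 2 = -2 + n²)
N = 6263 (N = -(-301 - 289*(-2 + (-14)²))/9 = -(-301 - 289*(-2 + 196))/9 = -(-301 - 289*194)/9 = -(-301 - 56066)/9 = -⅑*(-56367) = 6263)
-9709 - N = -9709 - 1*6263 = -9709 - 6263 = -15972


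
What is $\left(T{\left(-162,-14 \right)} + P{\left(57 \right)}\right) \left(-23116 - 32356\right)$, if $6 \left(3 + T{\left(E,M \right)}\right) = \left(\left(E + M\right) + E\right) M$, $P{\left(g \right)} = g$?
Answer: $- \frac{140233216}{3} \approx -4.6744 \cdot 10^{7}$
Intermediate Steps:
$T{\left(E,M \right)} = -3 + \frac{M \left(M + 2 E\right)}{6}$ ($T{\left(E,M \right)} = -3 + \frac{\left(\left(E + M\right) + E\right) M}{6} = -3 + \frac{\left(M + 2 E\right) M}{6} = -3 + \frac{M \left(M + 2 E\right)}{6}$)
$\left(T{\left(-162,-14 \right)} + P{\left(57 \right)}\right) \left(-23116 - 32356\right) = \left(\left(-3 + \frac{\left(-14\right)^{2}}{6} + \frac{1}{3} \left(-162\right) \left(-14\right)\right) + 57\right) \left(-23116 - 32356\right) = \left(\left(-3 + \frac{1}{6} \cdot 196 + 756\right) + 57\right) \left(-55472\right) = \left(\left(-3 + \frac{98}{3} + 756\right) + 57\right) \left(-55472\right) = \left(\frac{2357}{3} + 57\right) \left(-55472\right) = \frac{2528}{3} \left(-55472\right) = - \frac{140233216}{3}$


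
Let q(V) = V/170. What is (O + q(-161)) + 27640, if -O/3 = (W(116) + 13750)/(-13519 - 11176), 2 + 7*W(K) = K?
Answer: 32491175055/1175482 ≈ 27641.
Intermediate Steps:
W(K) = -2/7 + K/7
O = 289092/172865 (O = -3*((-2/7 + (1/7)*116) + 13750)/(-13519 - 11176) = -3*((-2/7 + 116/7) + 13750)/(-24695) = -3*(114/7 + 13750)*(-1)/24695 = -289092*(-1)/(7*24695) = -3*(-96364/172865) = 289092/172865 ≈ 1.6724)
q(V) = V/170 (q(V) = V*(1/170) = V/170)
(O + q(-161)) + 27640 = (289092/172865 + (1/170)*(-161)) + 27640 = (289092/172865 - 161/170) + 27640 = 852575/1175482 + 27640 = 32491175055/1175482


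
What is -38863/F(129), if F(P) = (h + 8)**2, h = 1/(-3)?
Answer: -349767/529 ≈ -661.19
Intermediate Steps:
h = -1/3 ≈ -0.33333
F(P) = 529/9 (F(P) = (-1/3 + 8)**2 = (23/3)**2 = 529/9)
-38863/F(129) = -38863/529/9 = -38863*9/529 = -349767/529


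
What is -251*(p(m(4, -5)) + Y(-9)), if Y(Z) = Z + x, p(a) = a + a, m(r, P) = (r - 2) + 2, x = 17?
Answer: -4016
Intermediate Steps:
m(r, P) = r (m(r, P) = (-2 + r) + 2 = r)
p(a) = 2*a
Y(Z) = 17 + Z (Y(Z) = Z + 17 = 17 + Z)
-251*(p(m(4, -5)) + Y(-9)) = -251*(2*4 + (17 - 9)) = -251*(8 + 8) = -251*16 = -4016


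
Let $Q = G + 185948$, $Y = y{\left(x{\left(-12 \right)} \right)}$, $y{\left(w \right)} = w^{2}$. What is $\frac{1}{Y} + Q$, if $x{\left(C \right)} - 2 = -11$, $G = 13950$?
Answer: $\frac{16191739}{81} \approx 1.999 \cdot 10^{5}$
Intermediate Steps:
$x{\left(C \right)} = -9$ ($x{\left(C \right)} = 2 - 11 = -9$)
$Y = 81$ ($Y = \left(-9\right)^{2} = 81$)
$Q = 199898$ ($Q = 13950 + 185948 = 199898$)
$\frac{1}{Y} + Q = \frac{1}{81} + 199898 = \frac{16191739}{81}$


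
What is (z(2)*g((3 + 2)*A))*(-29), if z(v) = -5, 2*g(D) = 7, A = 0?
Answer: 1015/2 ≈ 507.50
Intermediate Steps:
g(D) = 7/2 (g(D) = (½)*7 = 7/2)
(z(2)*g((3 + 2)*A))*(-29) = -5*7/2*(-29) = -35/2*(-29) = 1015/2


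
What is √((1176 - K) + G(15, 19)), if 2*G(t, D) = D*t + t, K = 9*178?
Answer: 2*I*√69 ≈ 16.613*I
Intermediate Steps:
K = 1602
G(t, D) = t/2 + D*t/2 (G(t, D) = (D*t + t)/2 = (t + D*t)/2 = t/2 + D*t/2)
√((1176 - K) + G(15, 19)) = √((1176 - 1*1602) + (½)*15*(1 + 19)) = √((1176 - 1602) + (½)*15*20) = √(-426 + 150) = √(-276) = 2*I*√69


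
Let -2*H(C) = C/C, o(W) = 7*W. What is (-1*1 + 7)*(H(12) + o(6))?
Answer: 249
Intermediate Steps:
H(C) = -1/2 (H(C) = -C/(2*C) = -1/2*1 = -1/2)
(-1*1 + 7)*(H(12) + o(6)) = (-1*1 + 7)*(-1/2 + 7*6) = (-1 + 7)*(-1/2 + 42) = 6*(83/2) = 249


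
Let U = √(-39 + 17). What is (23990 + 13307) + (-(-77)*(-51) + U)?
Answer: 33370 + I*√22 ≈ 33370.0 + 4.6904*I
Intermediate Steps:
U = I*√22 (U = √(-22) = I*√22 ≈ 4.6904*I)
(23990 + 13307) + (-(-77)*(-51) + U) = (23990 + 13307) + (-(-77)*(-51) + I*√22) = 37297 + (-77*51 + I*√22) = 37297 + (-3927 + I*√22) = 33370 + I*√22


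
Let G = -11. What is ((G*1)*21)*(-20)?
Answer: 4620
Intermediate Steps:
((G*1)*21)*(-20) = (-11*1*21)*(-20) = -11*21*(-20) = -231*(-20) = 4620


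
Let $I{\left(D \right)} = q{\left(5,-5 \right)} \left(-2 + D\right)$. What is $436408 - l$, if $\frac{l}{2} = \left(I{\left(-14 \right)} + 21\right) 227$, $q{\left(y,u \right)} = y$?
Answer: $463194$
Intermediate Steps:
$I{\left(D \right)} = -10 + 5 D$ ($I{\left(D \right)} = 5 \left(-2 + D\right) = -10 + 5 D$)
$l = -26786$ ($l = 2 \left(\left(-10 + 5 \left(-14\right)\right) + 21\right) 227 = 2 \left(\left(-10 - 70\right) + 21\right) 227 = 2 \left(-80 + 21\right) 227 = 2 \left(\left(-59\right) 227\right) = 2 \left(-13393\right) = -26786$)
$436408 - l = 436408 - -26786 = 436408 + 26786 = 463194$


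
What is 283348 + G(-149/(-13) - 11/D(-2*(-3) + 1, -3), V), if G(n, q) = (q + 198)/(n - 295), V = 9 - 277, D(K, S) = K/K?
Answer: 154991486/547 ≈ 2.8335e+5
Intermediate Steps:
D(K, S) = 1
V = -268
G(n, q) = (198 + q)/(-295 + n)
283348 + G(-149/(-13) - 11/D(-2*(-3) + 1, -3), V) = 283348 + (198 - 268)/(-295 + (-149/(-13) - 11/1)) = 283348 - 70/(-295 + (-149*(-1/13) - 11*1)) = 283348 - 70/(-295 + (149/13 - 11)) = 283348 - 70/(-295 + 6/13) = 283348 - 70/(-3829/13) = 283348 - 13/3829*(-70) = 283348 + 130/547 = 154991486/547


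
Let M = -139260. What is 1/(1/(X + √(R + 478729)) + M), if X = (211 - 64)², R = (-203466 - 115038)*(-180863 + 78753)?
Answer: -4464114840108489/621672632636517447479 - √32522922169/621672632636517447479 ≈ -7.1808e-6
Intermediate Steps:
R = 32522443440 (R = -318504*(-102110) = 32522443440)
X = 21609 (X = 147² = 21609)
1/(1/(X + √(R + 478729)) + M) = 1/(1/(21609 + √(32522443440 + 478729)) - 139260) = 1/(1/(21609 + √32522922169) - 139260) = 1/(-139260 + 1/(21609 + √32522922169))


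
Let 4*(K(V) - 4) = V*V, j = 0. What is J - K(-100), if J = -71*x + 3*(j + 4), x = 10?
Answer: -3202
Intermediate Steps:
K(V) = 4 + V²/4 (K(V) = 4 + (V*V)/4 = 4 + V²/4)
J = -698 (J = -71*10 + 3*(0 + 4) = -710 + 3*4 = -710 + 12 = -698)
J - K(-100) = -698 - (4 + (¼)*(-100)²) = -698 - (4 + (¼)*10000) = -698 - (4 + 2500) = -698 - 1*2504 = -698 - 2504 = -3202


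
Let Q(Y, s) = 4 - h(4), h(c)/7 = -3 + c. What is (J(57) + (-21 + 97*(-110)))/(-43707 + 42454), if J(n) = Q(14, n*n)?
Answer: 10694/1253 ≈ 8.5347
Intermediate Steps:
h(c) = -21 + 7*c (h(c) = 7*(-3 + c) = -21 + 7*c)
Q(Y, s) = -3 (Q(Y, s) = 4 - (-21 + 7*4) = 4 - (-21 + 28) = 4 - 1*7 = 4 - 7 = -3)
J(n) = -3
(J(57) + (-21 + 97*(-110)))/(-43707 + 42454) = (-3 + (-21 + 97*(-110)))/(-43707 + 42454) = (-3 + (-21 - 10670))/(-1253) = (-3 - 10691)*(-1/1253) = -10694*(-1/1253) = 10694/1253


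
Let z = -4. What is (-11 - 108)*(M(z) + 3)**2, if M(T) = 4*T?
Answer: -20111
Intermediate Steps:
(-11 - 108)*(M(z) + 3)**2 = (-11 - 108)*(4*(-4) + 3)**2 = -119*(-16 + 3)**2 = -119*(-13)**2 = -119*169 = -20111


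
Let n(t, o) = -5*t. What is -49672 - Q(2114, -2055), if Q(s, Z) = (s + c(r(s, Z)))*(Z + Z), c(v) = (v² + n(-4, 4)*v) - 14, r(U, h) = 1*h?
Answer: 17196293078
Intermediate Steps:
r(U, h) = h
c(v) = -14 + v² + 20*v (c(v) = (v² + (-5*(-4))*v) - 14 = (v² + 20*v) - 14 = -14 + v² + 20*v)
Q(s, Z) = 2*Z*(-14 + s + Z² + 20*Z) (Q(s, Z) = (s + (-14 + Z² + 20*Z))*(Z + Z) = (-14 + s + Z² + 20*Z)*(2*Z) = 2*Z*(-14 + s + Z² + 20*Z))
-49672 - Q(2114, -2055) = -49672 - 2*(-2055)*(-14 + 2114 + (-2055)² + 20*(-2055)) = -49672 - 2*(-2055)*(-14 + 2114 + 4223025 - 41100) = -49672 - 2*(-2055)*4184025 = -49672 - 1*(-17196342750) = -49672 + 17196342750 = 17196293078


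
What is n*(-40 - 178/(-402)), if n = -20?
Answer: 159020/201 ≈ 791.14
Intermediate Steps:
n*(-40 - 178/(-402)) = -20*(-40 - 178/(-402)) = -20*(-40 - 178*(-1/402)) = -20*(-40 + 89/201) = -20*(-7951/201) = 159020/201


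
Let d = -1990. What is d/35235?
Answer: -398/7047 ≈ -0.056478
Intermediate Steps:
d/35235 = -1990/35235 = -1990*1/35235 = -398/7047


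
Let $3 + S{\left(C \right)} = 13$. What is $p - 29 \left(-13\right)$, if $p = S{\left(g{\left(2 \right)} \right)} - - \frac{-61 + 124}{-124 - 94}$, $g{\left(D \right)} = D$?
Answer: $\frac{84303}{218} \approx 386.71$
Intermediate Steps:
$S{\left(C \right)} = 10$ ($S{\left(C \right)} = -3 + 13 = 10$)
$p = \frac{2117}{218}$ ($p = 10 - - \frac{-61 + 124}{-124 - 94} = 10 - - \frac{63}{-218} = 10 - - \frac{63 \left(-1\right)}{218} = 10 - \left(-1\right) \left(- \frac{63}{218}\right) = 10 - \frac{63}{218} = \frac{2117}{218} \approx 9.711$)
$p - 29 \left(-13\right) = \frac{2117}{218} - 29 \left(-13\right) = \frac{2117}{218} - -377 = \frac{2117}{218} + 377 = \frac{84303}{218}$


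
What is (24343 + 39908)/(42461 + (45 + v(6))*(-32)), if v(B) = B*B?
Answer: 64251/39869 ≈ 1.6116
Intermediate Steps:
v(B) = B²
(24343 + 39908)/(42461 + (45 + v(6))*(-32)) = (24343 + 39908)/(42461 + (45 + 6²)*(-32)) = 64251/(42461 + (45 + 36)*(-32)) = 64251/(42461 + 81*(-32)) = 64251/(42461 - 2592) = 64251/39869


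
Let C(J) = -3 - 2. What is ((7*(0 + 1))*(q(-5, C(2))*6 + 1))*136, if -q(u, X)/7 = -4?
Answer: 160888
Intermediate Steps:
C(J) = -5
q(u, X) = 28 (q(u, X) = -7*(-4) = 28)
((7*(0 + 1))*(q(-5, C(2))*6 + 1))*136 = ((7*(0 + 1))*(28*6 + 1))*136 = ((7*1)*(168 + 1))*136 = (7*169)*136 = 1183*136 = 160888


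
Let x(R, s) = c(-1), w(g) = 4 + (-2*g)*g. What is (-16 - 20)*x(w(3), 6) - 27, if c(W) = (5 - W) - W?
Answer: -279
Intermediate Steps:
c(W) = 5 - 2*W
w(g) = 4 - 2*g**2
x(R, s) = 7 (x(R, s) = 5 - 2*(-1) = 5 + 2 = 7)
(-16 - 20)*x(w(3), 6) - 27 = (-16 - 20)*7 - 27 = -36*7 - 27 = -252 - 27 = -279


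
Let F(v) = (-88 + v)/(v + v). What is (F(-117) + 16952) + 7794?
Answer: 5790769/234 ≈ 24747.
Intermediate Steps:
F(v) = (-88 + v)/(2*v) (F(v) = (-88 + v)/((2*v)) = (-88 + v)*(1/(2*v)) = (-88 + v)/(2*v))
(F(-117) + 16952) + 7794 = ((½)*(-88 - 117)/(-117) + 16952) + 7794 = ((½)*(-1/117)*(-205) + 16952) + 7794 = (205/234 + 16952) + 7794 = 3966973/234 + 7794 = 5790769/234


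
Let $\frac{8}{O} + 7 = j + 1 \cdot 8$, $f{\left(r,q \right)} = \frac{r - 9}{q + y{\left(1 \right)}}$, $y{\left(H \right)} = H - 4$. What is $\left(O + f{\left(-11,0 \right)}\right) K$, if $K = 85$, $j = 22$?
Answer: $\frac{41140}{69} \approx 596.23$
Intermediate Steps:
$y{\left(H \right)} = -4 + H$ ($y{\left(H \right)} = H - 4 = -4 + H$)
$f{\left(r,q \right)} = \frac{-9 + r}{-3 + q}$ ($f{\left(r,q \right)} = \frac{r - 9}{q + \left(-4 + 1\right)} = \frac{r - 9}{q - 3} = \frac{-9 + r}{-3 + q}$)
$O = \frac{8}{23}$ ($O = \frac{8}{-7 + \left(22 + 1 \cdot 8\right)} = \frac{8}{-7 + \left(22 + 8\right)} = \frac{8}{-7 + 30} = \frac{8}{23} \approx 0.34783$)
$\left(O + f{\left(-11,0 \right)}\right) K = \left(\frac{8}{23} + \frac{-9 - 11}{-3 + 0}\right) 85 = \left(\frac{8}{23} + \frac{1}{-3} \left(-20\right)\right) 85 = \left(\frac{8}{23} - - \frac{20}{3}\right) 85 = \left(\frac{8}{23} + \frac{20}{3}\right) 85 = \frac{484}{69} \cdot 85 = \frac{41140}{69}$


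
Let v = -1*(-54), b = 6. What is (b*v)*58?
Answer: 18792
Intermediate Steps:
v = 54
(b*v)*58 = (6*54)*58 = 324*58 = 18792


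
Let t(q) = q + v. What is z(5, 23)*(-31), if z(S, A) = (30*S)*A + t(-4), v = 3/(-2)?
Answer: -213559/2 ≈ -1.0678e+5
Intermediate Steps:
v = -3/2 (v = 3*(-½) = -3/2 ≈ -1.5000)
t(q) = -3/2 + q (t(q) = q - 3/2 = -3/2 + q)
z(S, A) = -11/2 + 30*A*S (z(S, A) = (30*S)*A + (-3/2 - 4) = 30*A*S - 11/2 = -11/2 + 30*A*S)
z(5, 23)*(-31) = (-11/2 + 30*23*5)*(-31) = (-11/2 + 3450)*(-31) = (6889/2)*(-31) = -213559/2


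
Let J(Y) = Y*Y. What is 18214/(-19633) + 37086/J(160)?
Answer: 130915519/251302400 ≈ 0.52095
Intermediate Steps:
J(Y) = Y²
18214/(-19633) + 37086/J(160) = 18214/(-19633) + 37086/(160²) = 18214*(-1/19633) + 37086/25600 = -18214/19633 + 37086*(1/25600) = -18214/19633 + 18543/12800 = 130915519/251302400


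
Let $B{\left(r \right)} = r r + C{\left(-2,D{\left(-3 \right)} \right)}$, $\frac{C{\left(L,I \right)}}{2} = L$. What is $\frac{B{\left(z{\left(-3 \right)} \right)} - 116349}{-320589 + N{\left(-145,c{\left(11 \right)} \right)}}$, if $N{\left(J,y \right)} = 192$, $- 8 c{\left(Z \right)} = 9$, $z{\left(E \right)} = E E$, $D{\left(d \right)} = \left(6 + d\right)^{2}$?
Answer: $\frac{116272}{320397} \approx 0.3629$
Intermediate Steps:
$z{\left(E \right)} = E^{2}$
$c{\left(Z \right)} = - \frac{9}{8}$ ($c{\left(Z \right)} = \left(- \frac{1}{8}\right) 9 = - \frac{9}{8}$)
$C{\left(L,I \right)} = 2 L$
$B{\left(r \right)} = -4 + r^{2}$ ($B{\left(r \right)} = r r + 2 \left(-2\right) = r^{2} - 4 = -4 + r^{2}$)
$\frac{B{\left(z{\left(-3 \right)} \right)} - 116349}{-320589 + N{\left(-145,c{\left(11 \right)} \right)}} = \frac{\left(-4 + \left(\left(-3\right)^{2}\right)^{2}\right) - 116349}{-320589 + 192} = \frac{\left(-4 + 9^{2}\right) - 116349}{-320397} = \left(\left(-4 + 81\right) - 116349\right) \left(- \frac{1}{320397}\right) = \left(77 - 116349\right) \left(- \frac{1}{320397}\right) = \left(-116272\right) \left(- \frac{1}{320397}\right) = \frac{116272}{320397}$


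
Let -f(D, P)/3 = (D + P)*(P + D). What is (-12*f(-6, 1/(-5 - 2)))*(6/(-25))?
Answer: -399384/1225 ≈ -326.03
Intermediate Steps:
f(D, P) = -3*(D + P)² (f(D, P) = -3*(D + P)*(P + D) = -3*(D + P)*(D + P) = -3*(D + P)²)
(-12*f(-6, 1/(-5 - 2)))*(6/(-25)) = (-(-36)*(-6 + 1/(-5 - 2))²)*(6/(-25)) = (-(-36)*(-6 + 1/(-7))²)*(6*(-1/25)) = -(-36)*(-6 - ⅐)²*(-6/25) = -(-36)*(-43/7)²*(-6/25) = -(-36)*1849/49*(-6/25) = -12*(-5547/49)*(-6/25) = (66564/49)*(-6/25) = -399384/1225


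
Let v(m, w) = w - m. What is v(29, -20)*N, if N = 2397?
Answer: -117453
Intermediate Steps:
v(29, -20)*N = (-20 - 1*29)*2397 = (-20 - 29)*2397 = -49*2397 = -117453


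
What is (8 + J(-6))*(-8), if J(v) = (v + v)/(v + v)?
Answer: -72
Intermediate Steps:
J(v) = 1 (J(v) = (2*v)/((2*v)) = (2*v)*(1/(2*v)) = 1)
(8 + J(-6))*(-8) = (8 + 1)*(-8) = 9*(-8) = -72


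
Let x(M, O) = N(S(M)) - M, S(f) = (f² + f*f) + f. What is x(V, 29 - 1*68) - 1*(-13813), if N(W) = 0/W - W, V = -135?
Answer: -22367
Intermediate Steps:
S(f) = f + 2*f² (S(f) = (f² + f²) + f = 2*f² + f = f + 2*f²)
N(W) = -W (N(W) = 0 - W = -W)
x(M, O) = -M - M*(1 + 2*M) (x(M, O) = -M*(1 + 2*M) - M = -M - M*(1 + 2*M))
x(V, 29 - 1*68) - 1*(-13813) = 2*(-135)*(-1 - 1*(-135)) - 1*(-13813) = 2*(-135)*(-1 + 135) + 13813 = 2*(-135)*134 + 13813 = -36180 + 13813 = -22367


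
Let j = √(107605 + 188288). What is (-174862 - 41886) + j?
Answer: -216748 + 9*√3653 ≈ -2.1620e+5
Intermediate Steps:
j = 9*√3653 (j = √295893 = 9*√3653 ≈ 543.96)
(-174862 - 41886) + j = (-174862 - 41886) + 9*√3653 = -216748 + 9*√3653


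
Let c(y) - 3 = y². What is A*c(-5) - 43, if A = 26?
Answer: 685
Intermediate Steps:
c(y) = 3 + y²
A*c(-5) - 43 = 26*(3 + (-5)²) - 43 = 26*(3 + 25) - 43 = 26*28 - 43 = 728 - 43 = 685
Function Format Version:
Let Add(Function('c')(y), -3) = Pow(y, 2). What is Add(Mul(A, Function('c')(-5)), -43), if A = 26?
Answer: 685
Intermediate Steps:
Function('c')(y) = Add(3, Pow(y, 2))
Add(Mul(A, Function('c')(-5)), -43) = Add(Mul(26, Add(3, Pow(-5, 2))), -43) = Add(Mul(26, Add(3, 25)), -43) = Add(Mul(26, 28), -43) = Add(728, -43) = 685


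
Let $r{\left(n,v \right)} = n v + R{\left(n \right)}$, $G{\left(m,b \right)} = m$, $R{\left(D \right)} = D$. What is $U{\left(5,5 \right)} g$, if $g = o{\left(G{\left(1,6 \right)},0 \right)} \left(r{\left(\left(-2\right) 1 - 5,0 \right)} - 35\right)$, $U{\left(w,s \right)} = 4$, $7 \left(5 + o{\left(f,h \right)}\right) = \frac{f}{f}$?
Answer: $816$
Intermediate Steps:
$o{\left(f,h \right)} = - \frac{34}{7}$ ($o{\left(f,h \right)} = -5 + \frac{f \frac{1}{f}}{7} = -5 + \frac{1}{7} \cdot 1 = -5 + \frac{1}{7} = - \frac{34}{7}$)
$r{\left(n,v \right)} = n + n v$ ($r{\left(n,v \right)} = n v + n = n + n v$)
$g = 204$ ($g = - \frac{34 \left(\left(\left(-2\right) 1 - 5\right) \left(1 + 0\right) - 35\right)}{7} = - \frac{34 \left(\left(-2 - 5\right) 1 - 35\right)}{7} = - \frac{34 \left(\left(-7\right) 1 - 35\right)}{7} = - \frac{34 \left(-7 - 35\right)}{7} = \left(- \frac{34}{7}\right) \left(-42\right) = 204$)
$U{\left(5,5 \right)} g = 4 \cdot 204 = 816$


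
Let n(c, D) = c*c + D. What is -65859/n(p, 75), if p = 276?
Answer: -21953/25417 ≈ -0.86371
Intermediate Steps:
n(c, D) = D + c² (n(c, D) = c² + D = D + c²)
-65859/n(p, 75) = -65859/(75 + 276²) = -65859/(75 + 76176) = -65859/76251 = -65859*1/76251 = -21953/25417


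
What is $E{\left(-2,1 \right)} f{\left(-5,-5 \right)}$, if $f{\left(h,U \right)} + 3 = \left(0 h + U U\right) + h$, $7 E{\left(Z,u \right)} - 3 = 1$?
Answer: $\frac{68}{7} \approx 9.7143$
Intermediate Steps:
$E{\left(Z,u \right)} = \frac{4}{7}$ ($E{\left(Z,u \right)} = \frac{3}{7} + \frac{1}{7} \cdot 1 = \frac{3}{7} + \frac{1}{7} = \frac{4}{7}$)
$f{\left(h,U \right)} = -3 + h + U^{2}$ ($f{\left(h,U \right)} = -3 + \left(\left(0 h + U U\right) + h\right) = -3 + \left(\left(0 + U^{2}\right) + h\right) = -3 + \left(U^{2} + h\right) = -3 + \left(h + U^{2}\right) = -3 + h + U^{2}$)
$E{\left(-2,1 \right)} f{\left(-5,-5 \right)} = \frac{4 \left(-3 - 5 + \left(-5\right)^{2}\right)}{7} = \frac{4 \left(-3 - 5 + 25\right)}{7} = \frac{4}{7} \cdot 17 = \frac{68}{7}$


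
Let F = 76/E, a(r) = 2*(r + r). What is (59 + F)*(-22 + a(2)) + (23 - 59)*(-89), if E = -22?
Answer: 26690/11 ≈ 2426.4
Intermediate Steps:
a(r) = 4*r (a(r) = 2*(2*r) = 4*r)
F = -38/11 (F = 76/(-22) = 76*(-1/22) = -38/11 ≈ -3.4545)
(59 + F)*(-22 + a(2)) + (23 - 59)*(-89) = (59 - 38/11)*(-22 + 4*2) + (23 - 59)*(-89) = 611*(-22 + 8)/11 - 36*(-89) = (611/11)*(-14) + 3204 = -8554/11 + 3204 = 26690/11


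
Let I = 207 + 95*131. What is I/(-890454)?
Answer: -6326/445227 ≈ -0.014208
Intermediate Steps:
I = 12652 (I = 207 + 12445 = 12652)
I/(-890454) = 12652/(-890454) = 12652*(-1/890454) = -6326/445227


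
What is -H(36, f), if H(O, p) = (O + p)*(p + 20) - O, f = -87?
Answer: -3381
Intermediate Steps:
H(O, p) = -O + (20 + p)*(O + p) (H(O, p) = (O + p)*(20 + p) - O = (20 + p)*(O + p) - O = -O + (20 + p)*(O + p))
-H(36, f) = -((-87)**2 + 19*36 + 20*(-87) + 36*(-87)) = -(7569 + 684 - 1740 - 3132) = -1*3381 = -3381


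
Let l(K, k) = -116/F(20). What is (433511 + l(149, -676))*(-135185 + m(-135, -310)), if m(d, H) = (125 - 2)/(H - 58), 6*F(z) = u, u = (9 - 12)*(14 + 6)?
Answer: -107834851549439/1840 ≈ -5.8606e+10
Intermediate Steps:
u = -60 (u = -3*20 = -60)
F(z) = -10 (F(z) = (⅙)*(-60) = -10)
l(K, k) = 58/5 (l(K, k) = -116/(-10) = -116*(-⅒) = 58/5)
m(d, H) = 123/(-58 + H)
(433511 + l(149, -676))*(-135185 + m(-135, -310)) = (433511 + 58/5)*(-135185 + 123/(-58 - 310)) = 2167613*(-135185 + 123/(-368))/5 = 2167613*(-135185 + 123*(-1/368))/5 = 2167613*(-135185 - 123/368)/5 = (2167613/5)*(-49748203/368) = -107834851549439/1840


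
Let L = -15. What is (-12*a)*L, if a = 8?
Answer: 1440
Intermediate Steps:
(-12*a)*L = -12*8*(-15) = -96*(-15) = 1440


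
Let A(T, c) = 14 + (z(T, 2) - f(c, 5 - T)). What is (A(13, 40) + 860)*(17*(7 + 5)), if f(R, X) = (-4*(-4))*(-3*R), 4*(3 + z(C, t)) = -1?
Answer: 569313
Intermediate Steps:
z(C, t) = -13/4 (z(C, t) = -3 + (1/4)*(-1) = -3 - 1/4 = -13/4)
f(R, X) = -48*R (f(R, X) = 16*(-3*R) = -48*R)
A(T, c) = 43/4 + 48*c (A(T, c) = 14 + (-13/4 - (-48)*c) = 14 + (-13/4 + 48*c) = 43/4 + 48*c)
(A(13, 40) + 860)*(17*(7 + 5)) = ((43/4 + 48*40) + 860)*(17*(7 + 5)) = ((43/4 + 1920) + 860)*(17*12) = (7723/4 + 860)*204 = (11163/4)*204 = 569313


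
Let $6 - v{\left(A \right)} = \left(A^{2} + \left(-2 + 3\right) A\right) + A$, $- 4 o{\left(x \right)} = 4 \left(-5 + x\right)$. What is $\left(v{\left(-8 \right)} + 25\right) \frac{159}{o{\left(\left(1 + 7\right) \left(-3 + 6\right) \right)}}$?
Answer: $\frac{2703}{19} \approx 142.26$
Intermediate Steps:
$o{\left(x \right)} = 5 - x$ ($o{\left(x \right)} = - \frac{4 \left(-5 + x\right)}{4} = - \frac{-20 + 4 x}{4} = 5 - x$)
$v{\left(A \right)} = 6 - A^{2} - 2 A$ ($v{\left(A \right)} = 6 - \left(\left(A^{2} + \left(-2 + 3\right) A\right) + A\right) = 6 - \left(\left(A^{2} + 1 A\right) + A\right) = 6 - \left(\left(A^{2} + A\right) + A\right) = 6 - \left(\left(A + A^{2}\right) + A\right) = 6 - \left(A^{2} + 2 A\right) = 6 - A^{2} - 2 A$)
$\left(v{\left(-8 \right)} + 25\right) \frac{159}{o{\left(\left(1 + 7\right) \left(-3 + 6\right) \right)}} = \left(\left(6 - \left(-8\right)^{2} - -16\right) + 25\right) \frac{159}{5 - \left(1 + 7\right) \left(-3 + 6\right)} = \left(\left(6 - 64 + 16\right) + 25\right) \frac{159}{5 - 8 \cdot 3} = \left(\left(6 - 64 + 16\right) + 25\right) \frac{159}{5 - 24} = \left(-42 + 25\right) \frac{159}{5 - 24} = - 17 \frac{159}{-19} = - 17 \cdot 159 \left(- \frac{1}{19}\right) = \left(-17\right) \left(- \frac{159}{19}\right) = \frac{2703}{19}$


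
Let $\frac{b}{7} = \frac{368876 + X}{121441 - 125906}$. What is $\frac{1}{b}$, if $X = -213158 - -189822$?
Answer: $- \frac{893}{483756} \approx -0.001846$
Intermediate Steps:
$X = -23336$ ($X = -213158 + 189822 = -23336$)
$b = - \frac{483756}{893}$ ($b = 7 \frac{368876 - 23336}{121441 - 125906} = 7 \frac{345540}{-4465} = 7 \cdot 345540 \left(- \frac{1}{4465}\right) = 7 \left(- \frac{69108}{893}\right) = - \frac{483756}{893} \approx -541.72$)
$\frac{1}{b} = \frac{1}{- \frac{483756}{893}} = - \frac{893}{483756}$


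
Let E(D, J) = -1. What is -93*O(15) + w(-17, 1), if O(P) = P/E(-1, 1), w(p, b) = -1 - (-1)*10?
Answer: 1404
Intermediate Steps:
w(p, b) = 9 (w(p, b) = -1 - 1*(-10) = -1 + 10 = 9)
O(P) = -P (O(P) = P/(-1) = P*(-1) = -P)
-93*O(15) + w(-17, 1) = -(-93)*15 + 9 = -93*(-15) + 9 = 1395 + 9 = 1404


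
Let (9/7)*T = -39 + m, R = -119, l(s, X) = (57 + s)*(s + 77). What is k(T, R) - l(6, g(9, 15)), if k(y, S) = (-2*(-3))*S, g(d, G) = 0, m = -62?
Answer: -5943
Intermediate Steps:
l(s, X) = (57 + s)*(77 + s)
T = -707/9 (T = 7*(-39 - 62)/9 = (7/9)*(-101) = -707/9 ≈ -78.556)
k(y, S) = 6*S
k(T, R) - l(6, g(9, 15)) = 6*(-119) - (4389 + 6² + 134*6) = -714 - (4389 + 36 + 804) = -714 - 1*5229 = -714 - 5229 = -5943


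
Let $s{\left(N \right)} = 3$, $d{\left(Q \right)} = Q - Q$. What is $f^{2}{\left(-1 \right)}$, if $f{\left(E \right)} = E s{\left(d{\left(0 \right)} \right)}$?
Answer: $9$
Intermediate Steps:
$d{\left(Q \right)} = 0$
$f{\left(E \right)} = 3 E$ ($f{\left(E \right)} = E 3 = 3 E$)
$f^{2}{\left(-1 \right)} = \left(3 \left(-1\right)\right)^{2} = \left(-3\right)^{2} = 9$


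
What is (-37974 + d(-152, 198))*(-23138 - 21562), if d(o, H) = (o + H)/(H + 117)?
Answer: 35646056720/21 ≈ 1.6974e+9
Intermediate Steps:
d(o, H) = (H + o)/(117 + H)
(-37974 + d(-152, 198))*(-23138 - 21562) = (-37974 + (198 - 152)/(117 + 198))*(-23138 - 21562) = (-37974 + 46/315)*(-44700) = -11961764/315*(-44700) = 35646056720/21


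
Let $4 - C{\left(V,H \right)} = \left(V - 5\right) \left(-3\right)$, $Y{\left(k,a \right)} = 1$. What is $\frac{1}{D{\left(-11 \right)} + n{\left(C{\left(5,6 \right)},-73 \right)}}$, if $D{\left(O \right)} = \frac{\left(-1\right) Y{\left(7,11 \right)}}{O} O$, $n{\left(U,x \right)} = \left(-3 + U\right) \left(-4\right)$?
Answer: $- \frac{1}{5} \approx -0.2$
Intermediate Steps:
$C{\left(V,H \right)} = -11 + 3 V$ ($C{\left(V,H \right)} = 4 - \left(V - 5\right) \left(-3\right) = 4 - \left(-5 + V\right) \left(-3\right) = 4 - \left(15 - 3 V\right) = 4 + \left(-15 + 3 V\right) = -11 + 3 V$)
$n{\left(U,x \right)} = 12 - 4 U$
$D{\left(O \right)} = -1$ ($D{\left(O \right)} = \frac{\left(-1\right) 1}{O} O = - \frac{1}{O} O = -1$)
$\frac{1}{D{\left(-11 \right)} + n{\left(C{\left(5,6 \right)},-73 \right)}} = \frac{1}{-1 + \left(12 - 4 \left(-11 + 3 \cdot 5\right)\right)} = \frac{1}{-1 + \left(12 - 4 \left(-11 + 15\right)\right)} = \frac{1}{-1 + \left(12 - 16\right)} = \frac{1}{-1 - 4} = \frac{1}{-5} = - \frac{1}{5}$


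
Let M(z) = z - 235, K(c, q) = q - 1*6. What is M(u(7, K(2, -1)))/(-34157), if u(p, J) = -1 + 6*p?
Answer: 194/34157 ≈ 0.0056797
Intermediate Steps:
K(c, q) = -6 + q (K(c, q) = q - 6 = -6 + q)
M(z) = -235 + z
M(u(7, K(2, -1)))/(-34157) = (-235 + (-1 + 6*7))/(-34157) = (-235 + (-1 + 42))*(-1/34157) = (-235 + 41)*(-1/34157) = -194*(-1/34157) = 194/34157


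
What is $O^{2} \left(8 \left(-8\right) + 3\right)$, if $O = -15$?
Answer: $-13725$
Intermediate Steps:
$O^{2} \left(8 \left(-8\right) + 3\right) = \left(-15\right)^{2} \left(8 \left(-8\right) + 3\right) = 225 \left(-64 + 3\right) = 225 \left(-61\right) = -13725$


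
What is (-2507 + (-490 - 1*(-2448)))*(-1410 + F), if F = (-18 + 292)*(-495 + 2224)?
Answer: -259312464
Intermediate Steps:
F = 473746 (F = 274*1729 = 473746)
(-2507 + (-490 - 1*(-2448)))*(-1410 + F) = (-2507 + (-490 - 1*(-2448)))*(-1410 + 473746) = (-2507 + (-490 + 2448))*472336 = (-2507 + 1958)*472336 = -549*472336 = -259312464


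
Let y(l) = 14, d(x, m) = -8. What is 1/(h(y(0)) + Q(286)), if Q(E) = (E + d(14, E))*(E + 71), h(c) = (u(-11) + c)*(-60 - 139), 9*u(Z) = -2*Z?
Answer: 9/863762 ≈ 1.0420e-5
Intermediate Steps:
u(Z) = -2*Z/9 (u(Z) = (-2*Z)/9 = -2*Z/9)
h(c) = -4378/9 - 199*c (h(c) = (-2/9*(-11) + c)*(-60 - 139) = (22/9 + c)*(-199) = -4378/9 - 199*c)
Q(E) = (-8 + E)*(71 + E) (Q(E) = (E - 8)*(E + 71) = (-8 + E)*(71 + E))
1/(h(y(0)) + Q(286)) = 1/((-4378/9 - 199*14) + (-568 + 286**2 + 63*286)) = 1/((-4378/9 - 2786) + (-568 + 81796 + 18018)) = 1/(-29452/9 + 99246) = 1/(863762/9) = 9/863762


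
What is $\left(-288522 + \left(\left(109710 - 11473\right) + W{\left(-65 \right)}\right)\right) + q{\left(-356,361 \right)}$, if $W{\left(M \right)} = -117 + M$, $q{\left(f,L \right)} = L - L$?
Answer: $-190467$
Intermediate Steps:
$q{\left(f,L \right)} = 0$
$\left(-288522 + \left(\left(109710 - 11473\right) + W{\left(-65 \right)}\right)\right) + q{\left(-356,361 \right)} = \left(-288522 + \left(\left(109710 - 11473\right) - 182\right)\right) + 0 = \left(-288522 + \left(98237 - 182\right)\right) + 0 = \left(-288522 + 98055\right) + 0 = -190467 + 0 = -190467$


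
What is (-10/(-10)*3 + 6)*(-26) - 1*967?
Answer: -1201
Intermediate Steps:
(-10/(-10)*3 + 6)*(-26) - 1*967 = (-10*(-⅒)*3 + 6)*(-26) - 967 = (1*3 + 6)*(-26) - 967 = (3 + 6)*(-26) - 967 = 9*(-26) - 967 = -234 - 967 = -1201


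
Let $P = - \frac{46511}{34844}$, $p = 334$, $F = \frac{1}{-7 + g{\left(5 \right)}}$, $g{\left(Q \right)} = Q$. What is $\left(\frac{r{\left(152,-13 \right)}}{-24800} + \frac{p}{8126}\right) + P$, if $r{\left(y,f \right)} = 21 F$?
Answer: $- \frac{73238122237}{56628468800} \approx -1.2933$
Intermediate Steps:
$F = - \frac{1}{2}$ ($F = \frac{1}{-7 + 5} = \frac{1}{-2} = - \frac{1}{2} \approx -0.5$)
$r{\left(y,f \right)} = - \frac{21}{2}$ ($r{\left(y,f \right)} = 21 \left(- \frac{1}{2}\right) = - \frac{21}{2}$)
$P = - \frac{46511}{34844}$ ($P = \left(-46511\right) \frac{1}{34844} = - \frac{46511}{34844} \approx -1.3348$)
$\left(\frac{r{\left(152,-13 \right)}}{-24800} + \frac{p}{8126}\right) + P = \left(- \frac{21}{2 \left(-24800\right)} + \frac{334}{8126}\right) - \frac{46511}{34844} = \left(\left(- \frac{21}{2}\right) \left(- \frac{1}{24800}\right) + 334 \cdot \frac{1}{8126}\right) - \frac{46511}{34844} = \left(\frac{21}{49600} + \frac{167}{4063}\right) - \frac{46511}{34844} = \frac{8368523}{201524800} - \frac{46511}{34844} = - \frac{73238122237}{56628468800}$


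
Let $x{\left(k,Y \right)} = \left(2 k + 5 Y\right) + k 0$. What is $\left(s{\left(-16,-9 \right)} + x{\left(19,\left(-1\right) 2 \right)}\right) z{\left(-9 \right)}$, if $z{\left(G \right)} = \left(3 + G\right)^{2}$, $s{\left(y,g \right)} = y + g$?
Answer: $108$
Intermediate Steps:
$s{\left(y,g \right)} = g + y$
$x{\left(k,Y \right)} = 2 k + 5 Y$ ($x{\left(k,Y \right)} = \left(2 k + 5 Y\right) + 0 = 2 k + 5 Y$)
$\left(s{\left(-16,-9 \right)} + x{\left(19,\left(-1\right) 2 \right)}\right) z{\left(-9 \right)} = \left(\left(-9 - 16\right) + \left(2 \cdot 19 + 5 \left(\left(-1\right) 2\right)\right)\right) \left(3 - 9\right)^{2} = \left(-25 + \left(38 + 5 \left(-2\right)\right)\right) \left(-6\right)^{2} = \left(-25 + \left(38 - 10\right)\right) 36 = \left(-25 + 28\right) 36 = 3 \cdot 36 = 108$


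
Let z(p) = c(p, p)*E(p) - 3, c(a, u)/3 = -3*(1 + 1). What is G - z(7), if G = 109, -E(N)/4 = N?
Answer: -392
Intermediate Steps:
E(N) = -4*N
c(a, u) = -18 (c(a, u) = 3*(-3*(1 + 1)) = 3*(-3*2) = 3*(-6) = -18)
z(p) = -3 + 72*p (z(p) = -(-72)*p - 3 = 72*p - 3 = -3 + 72*p)
G - z(7) = 109 - (-3 + 72*7) = 109 - (-3 + 504) = 109 - 1*501 = 109 - 501 = -392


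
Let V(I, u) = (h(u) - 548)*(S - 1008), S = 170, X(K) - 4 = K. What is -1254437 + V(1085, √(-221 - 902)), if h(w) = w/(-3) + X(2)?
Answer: -800241 + 838*I*√1123/3 ≈ -8.0024e+5 + 9360.8*I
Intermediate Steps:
X(K) = 4 + K
h(w) = 6 - w/3 (h(w) = w/(-3) + (4 + 2) = w*(-⅓) + 6 = -w/3 + 6 = 6 - w/3)
V(I, u) = 454196 + 838*u/3 (V(I, u) = ((6 - u/3) - 548)*(170 - 1008) = (-542 - u/3)*(-838) = 454196 + 838*u/3)
-1254437 + V(1085, √(-221 - 902)) = -1254437 + (454196 + 838*√(-221 - 902)/3) = -1254437 + (454196 + 838*√(-1123)/3) = -1254437 + (454196 + 838*(I*√1123)/3) = -1254437 + (454196 + 838*I*√1123/3) = -800241 + 838*I*√1123/3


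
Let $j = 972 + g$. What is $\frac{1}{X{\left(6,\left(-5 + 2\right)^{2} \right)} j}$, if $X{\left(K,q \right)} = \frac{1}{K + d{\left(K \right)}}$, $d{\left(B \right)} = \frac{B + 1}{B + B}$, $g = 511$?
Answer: $\frac{79}{17796} \approx 0.0044392$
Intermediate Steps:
$d{\left(B \right)} = \frac{1 + B}{2 B}$
$X{\left(K,q \right)} = \frac{1}{K + \frac{1 + K}{2 K}}$
$j = 1483$ ($j = 972 + 511 = 1483$)
$\frac{1}{X{\left(6,\left(-5 + 2\right)^{2} \right)} j} = \frac{1}{2 \cdot 6 \frac{1}{1 + 6 + 2 \cdot 6^{2}} \cdot 1483} = \frac{1}{2 \cdot 6 \frac{1}{1 + 6 + 2 \cdot 36} \cdot 1483} = \frac{1}{2 \cdot 6 \frac{1}{1 + 6 + 72} \cdot 1483} = \frac{1}{2 \cdot 6 \cdot \frac{1}{79} \cdot 1483} = \frac{1}{\frac{12}{79} \cdot 1483} = \frac{1}{\frac{17796}{79}} = \frac{79}{17796}$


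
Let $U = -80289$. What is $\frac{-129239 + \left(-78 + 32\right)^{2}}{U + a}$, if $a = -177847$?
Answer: $\frac{127123}{258136} \approx 0.49247$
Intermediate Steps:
$\frac{-129239 + \left(-78 + 32\right)^{2}}{U + a} = \frac{-129239 + \left(-78 + 32\right)^{2}}{-80289 - 177847} = \frac{-129239 + \left(-46\right)^{2}}{-258136} = \left(-129239 + 2116\right) \left(- \frac{1}{258136}\right) = \left(-127123\right) \left(- \frac{1}{258136}\right) = \frac{127123}{258136}$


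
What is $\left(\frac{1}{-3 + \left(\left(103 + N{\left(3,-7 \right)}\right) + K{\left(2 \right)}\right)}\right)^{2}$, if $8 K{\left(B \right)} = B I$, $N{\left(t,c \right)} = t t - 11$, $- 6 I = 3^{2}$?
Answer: $\frac{64}{609961} \approx 0.00010492$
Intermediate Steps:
$I = - \frac{3}{2}$ ($I = - \frac{3^{2}}{6} = \left(- \frac{1}{6}\right) 9 = - \frac{3}{2} \approx -1.5$)
$N{\left(t,c \right)} = -11 + t^{2}$ ($N{\left(t,c \right)} = t^{2} - 11 = -11 + t^{2}$)
$K{\left(B \right)} = - \frac{3 B}{16}$ ($K{\left(B \right)} = \frac{B \left(- \frac{3}{2}\right)}{8} = \frac{\left(- \frac{3}{2}\right) B}{8} = - \frac{3 B}{16}$)
$\left(\frac{1}{-3 + \left(\left(103 + N{\left(3,-7 \right)}\right) + K{\left(2 \right)}\right)}\right)^{2} = \left(\frac{1}{-3 + \left(\left(103 - \left(11 - 3^{2}\right)\right) - \frac{3}{8}\right)}\right)^{2} = \left(\frac{1}{-3 + \left(\left(103 + \left(-11 + 9\right)\right) - \frac{3}{8}\right)}\right)^{2} = \left(\frac{1}{-3 + \left(\left(103 - 2\right) - \frac{3}{8}\right)}\right)^{2} = \left(\frac{1}{-3 + \left(101 - \frac{3}{8}\right)}\right)^{2} = \left(\frac{1}{-3 + \frac{805}{8}}\right)^{2} = \left(\frac{1}{\frac{781}{8}}\right)^{2} = \left(\frac{8}{781}\right)^{2} = \frac{64}{609961}$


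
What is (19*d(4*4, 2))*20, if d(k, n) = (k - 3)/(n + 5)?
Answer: 4940/7 ≈ 705.71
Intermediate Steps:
d(k, n) = (-3 + k)/(5 + n)
(19*d(4*4, 2))*20 = (19*((-3 + 4*4)/(5 + 2)))*20 = (19*((-3 + 16)/7))*20 = (19*((1/7)*13))*20 = (19*(13/7))*20 = (247/7)*20 = 4940/7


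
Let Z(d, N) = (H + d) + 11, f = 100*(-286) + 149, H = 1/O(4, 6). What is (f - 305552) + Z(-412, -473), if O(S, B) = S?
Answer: -1337615/4 ≈ -3.3440e+5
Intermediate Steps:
H = 1/4 ≈ 0.25000
f = -28451 (f = -28600 + 149 = -28451)
Z(d, N) = 45/4 + d (Z(d, N) = (1/4 + d) + 11 = 45/4 + d)
(f - 305552) + Z(-412, -473) = (-28451 - 305552) + (45/4 - 412) = -334003 - 1603/4 = -1337615/4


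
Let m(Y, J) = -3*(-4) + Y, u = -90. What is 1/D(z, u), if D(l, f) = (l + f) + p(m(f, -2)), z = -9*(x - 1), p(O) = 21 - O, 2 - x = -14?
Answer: -1/126 ≈ -0.0079365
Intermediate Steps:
x = 16 (x = 2 - 1*(-14) = 2 + 14 = 16)
m(Y, J) = 12 + Y
z = -135 (z = -9*(16 - 1) = -9*15 = -135)
D(l, f) = 9 + l (D(l, f) = (l + f) + (21 - (12 + f)) = (f + l) + (21 + (-12 - f)) = (f + l) + (9 - f) = 9 + l)
1/D(z, u) = 1/(9 - 135) = 1/(-126) = -1/126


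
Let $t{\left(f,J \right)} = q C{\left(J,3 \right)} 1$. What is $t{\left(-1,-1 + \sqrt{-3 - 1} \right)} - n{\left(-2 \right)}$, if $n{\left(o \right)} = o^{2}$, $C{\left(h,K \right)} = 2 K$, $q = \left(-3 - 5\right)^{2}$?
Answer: $380$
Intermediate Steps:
$q = 64$ ($q = \left(-8\right)^{2} = 64$)
$t{\left(f,J \right)} = 384$ ($t{\left(f,J \right)} = 64 \cdot 2 \cdot 3 \cdot 1 = 64 \cdot 6 \cdot 1 = 384 \cdot 1 = 384$)
$t{\left(-1,-1 + \sqrt{-3 - 1} \right)} - n{\left(-2 \right)} = 384 - \left(-2\right)^{2} = 384 - 4 = 380$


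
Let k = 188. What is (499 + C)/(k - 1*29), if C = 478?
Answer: 977/159 ≈ 6.1447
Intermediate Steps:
(499 + C)/(k - 1*29) = (499 + 478)/(188 - 1*29) = 977/(188 - 29) = 977/159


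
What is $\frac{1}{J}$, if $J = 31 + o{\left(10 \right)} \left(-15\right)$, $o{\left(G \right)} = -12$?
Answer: $\frac{1}{211} \approx 0.0047393$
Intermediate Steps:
$J = 211$ ($J = 31 - -180 = 31 + 180 = 211$)
$\frac{1}{J} = \frac{1}{211}$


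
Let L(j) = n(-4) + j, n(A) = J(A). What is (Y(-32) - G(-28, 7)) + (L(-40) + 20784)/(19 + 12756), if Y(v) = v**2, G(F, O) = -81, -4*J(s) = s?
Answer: 2827424/2555 ≈ 1106.6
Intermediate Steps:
J(s) = -s/4
n(A) = -A/4
L(j) = 1 + j (L(j) = -1/4*(-4) + j = 1 + j)
(Y(-32) - G(-28, 7)) + (L(-40) + 20784)/(19 + 12756) = ((-32)**2 - 1*(-81)) + ((1 - 40) + 20784)/(19 + 12756) = (1024 + 81) + (-39 + 20784)/12775 = 1105 + 20745*(1/12775) = 1105 + 4149/2555 = 2827424/2555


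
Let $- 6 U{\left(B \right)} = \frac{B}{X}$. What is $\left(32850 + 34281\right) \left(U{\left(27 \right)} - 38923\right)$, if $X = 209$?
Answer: $- \frac{1092209487813}{418} \approx -2.6129 \cdot 10^{9}$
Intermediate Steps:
$U{\left(B \right)} = - \frac{B}{1254}$ ($U{\left(B \right)} = - \frac{B \frac{1}{209}}{6} = - \frac{\frac{1}{209} B}{6} = - \frac{B}{1254}$)
$\left(32850 + 34281\right) \left(U{\left(27 \right)} - 38923\right) = \left(32850 + 34281\right) \left(\left(- \frac{1}{1254}\right) 27 - 38923\right) = 67131 \left(- \frac{9}{418} - 38923\right) = 67131 \left(- \frac{16269823}{418}\right) = - \frac{1092209487813}{418}$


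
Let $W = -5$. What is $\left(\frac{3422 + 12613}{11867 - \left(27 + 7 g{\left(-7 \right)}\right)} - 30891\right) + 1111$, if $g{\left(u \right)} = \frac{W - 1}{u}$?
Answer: $- \frac{352400485}{11834} \approx -29779.0$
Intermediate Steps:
$g{\left(u \right)} = - \frac{6}{u}$ ($g{\left(u \right)} = \frac{-5 - 1}{u} = - \frac{6}{u}$)
$\left(\frac{3422 + 12613}{11867 - \left(27 + 7 g{\left(-7 \right)}\right)} - 30891\right) + 1111 = \left(\frac{3422 + 12613}{11867 - \left(27 + 7 \left(- \frac{6}{-7}\right)\right)} - 30891\right) + 1111 = \left(\frac{16035}{11867 - \left(27 + 7 \left(\left(-6\right) \left(- \frac{1}{7}\right)\right)\right)} - 30891\right) + 1111 = \left(\frac{16035}{11867 - 33} - 30891\right) + 1111 = \left(\frac{16035}{11834} - 30891\right) + 1111 = - \frac{365548059}{11834} + 1111 = - \frac{352400485}{11834}$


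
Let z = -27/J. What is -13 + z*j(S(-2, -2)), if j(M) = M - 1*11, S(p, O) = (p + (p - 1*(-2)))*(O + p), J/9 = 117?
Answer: -168/13 ≈ -12.923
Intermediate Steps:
J = 1053 (J = 9*117 = 1053)
S(p, O) = (2 + 2*p)*(O + p) (S(p, O) = (p + (p + 2))*(O + p) = (p + (2 + p))*(O + p) = (2 + 2*p)*(O + p))
z = -1/39 (z = -27/1053 = -27*1/1053 = -1/39 ≈ -0.025641)
j(M) = -11 + M (j(M) = M - 11 = -11 + M)
-13 + z*j(S(-2, -2)) = -13 - (-11 + (2*(-2) + 2*(-2) + 2*(-2)² + 2*(-2)*(-2)))/39 = -13 - (-11 + (-4 - 4 + 2*4 + 8))/39 = -13 - (-11 + (-4 - 4 + 8 + 8))/39 = -13 - (-11 + 8)/39 = -13 - 1/39*(-3) = -13 + 1/13 = -168/13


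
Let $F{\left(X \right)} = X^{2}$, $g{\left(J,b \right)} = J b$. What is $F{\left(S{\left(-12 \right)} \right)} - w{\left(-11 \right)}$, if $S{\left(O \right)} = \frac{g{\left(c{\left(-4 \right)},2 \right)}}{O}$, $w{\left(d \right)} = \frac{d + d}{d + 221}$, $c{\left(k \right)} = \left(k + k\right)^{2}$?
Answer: $\frac{35873}{315} \approx 113.88$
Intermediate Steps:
$c{\left(k \right)} = 4 k^{2}$ ($c{\left(k \right)} = \left(2 k\right)^{2} = 4 k^{2}$)
$w{\left(d \right)} = \frac{2 d}{221 + d}$
$S{\left(O \right)} = \frac{128}{O}$ ($S{\left(O \right)} = \frac{4 \left(-4\right)^{2} \cdot 2}{O} = \frac{4 \cdot 16 \cdot 2}{O} = \frac{64 \cdot 2}{O} = \frac{128}{O}$)
$F{\left(S{\left(-12 \right)} \right)} - w{\left(-11 \right)} = \left(\frac{128}{-12}\right)^{2} - 2 \left(-11\right) \frac{1}{221 - 11} = \left(128 \left(- \frac{1}{12}\right)\right)^{2} - 2 \left(-11\right) \frac{1}{210} = \left(- \frac{32}{3}\right)^{2} - 2 \left(-11\right) \frac{1}{210} = \frac{1024}{9} - - \frac{11}{105} = \frac{1024}{9} + \frac{11}{105} = \frac{35873}{315}$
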